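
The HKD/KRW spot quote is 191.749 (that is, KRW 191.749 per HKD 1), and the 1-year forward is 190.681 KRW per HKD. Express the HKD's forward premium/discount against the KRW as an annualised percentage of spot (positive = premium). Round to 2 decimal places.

-0.56%

T = 1 year.
Period premium: (190.681 − 191.749)/191.749 = -0.0055698.
Per annum: -0.0055698 / 1 = -0.005570 = -0.56%.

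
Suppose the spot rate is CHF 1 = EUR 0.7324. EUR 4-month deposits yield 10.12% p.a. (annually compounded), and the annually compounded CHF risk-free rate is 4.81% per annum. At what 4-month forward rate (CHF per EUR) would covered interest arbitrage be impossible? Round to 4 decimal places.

T = 4/12 years.
EUR growth factor: (1 + 0.1012)^(4/12) = 1.0326554.
CHF accumulates by (1 + 0.0481)^(4/12) = 1.0157829.
So F = 0.7324 × 1.0326554 / 1.0157829 = 0.7445654 (EUR/CHF).
Quoted the other way: 1/0.7445654 = 1.3431 CHF per EUR.

1.3431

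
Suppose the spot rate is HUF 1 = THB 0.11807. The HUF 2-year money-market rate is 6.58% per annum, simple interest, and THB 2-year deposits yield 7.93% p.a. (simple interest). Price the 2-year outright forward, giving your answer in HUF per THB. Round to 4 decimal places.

T = 2 years.
THB growth factor: 1 + 0.0793×2 = 1.158600.
Growth of 1 HUF over T: 1 + 0.0658×2 = 1.131600.
So F = 0.11807 × 1.158600 / 1.131600 = 0.1208872 (THB/HUF).
Invert for HUF per THB: 1 / 0.1208872 = 8.2722.

8.2722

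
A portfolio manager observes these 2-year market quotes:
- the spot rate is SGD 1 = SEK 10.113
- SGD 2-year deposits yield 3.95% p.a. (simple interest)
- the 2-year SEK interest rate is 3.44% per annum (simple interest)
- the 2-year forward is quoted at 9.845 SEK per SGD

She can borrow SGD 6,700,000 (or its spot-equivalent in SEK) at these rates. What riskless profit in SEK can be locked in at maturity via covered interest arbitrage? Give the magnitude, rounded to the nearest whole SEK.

SEK 1,246,330

T = 2 years.
Keep in SGD, deliver into the forward: 6,700,000·1.079000·9.845 = SEK 71,172,458.50.
Swap to SEK now, deposit: 6,700,000·10.113·1.068800 = SEK 72,418,788.48.
The quoted forward undervalues SGD, so borrow SGD, convert to SEK at spot, deposit the SEK at 3.44%, and buy SGD forward at 9.845 to cover the loan.
Arbitrage profit = |71,172,458.50 − 72,418,788.48| = SEK 1,246,330.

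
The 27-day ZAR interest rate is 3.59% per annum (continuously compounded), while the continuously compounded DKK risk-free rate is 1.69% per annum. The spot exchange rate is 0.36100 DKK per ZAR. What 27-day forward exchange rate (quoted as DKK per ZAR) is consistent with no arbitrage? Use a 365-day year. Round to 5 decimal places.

0.36049

T = 27/365 years.
Growth of 1 DKK over T: e^(0.0169×27/365) = 1.0012509.
Growth of 1 ZAR over T: e^(0.0359×27/365) = 1.0026591.
CIP: F = S · (grow DKK)/(grow ZAR) = 0.361 × 1.0012509/1.0026591 = 0.3604930 DKK per ZAR.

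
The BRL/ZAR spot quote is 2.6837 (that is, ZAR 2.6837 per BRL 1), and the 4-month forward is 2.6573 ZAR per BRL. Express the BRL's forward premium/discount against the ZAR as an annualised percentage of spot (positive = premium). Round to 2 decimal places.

-2.95%

T = 4/12 years.
(F − S)/S = (2.6573 − 2.6837)/2.6837 = -0.0098372.
×(1/T) gives -2.95% p.a.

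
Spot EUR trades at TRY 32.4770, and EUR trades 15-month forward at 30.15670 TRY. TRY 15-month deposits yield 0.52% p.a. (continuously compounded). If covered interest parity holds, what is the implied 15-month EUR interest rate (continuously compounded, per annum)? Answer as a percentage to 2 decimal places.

T = 15/12 years.
F/S = 30.1567/32.477 = 0.9285556 = (growth of TRY) / (growth of EUR).
The TRY side grows by e^(0.0052×15/12) = 1.0065212.
So the EUR growth factor = 1.0839644.
r = ln(1.0839644)/(15/12) = 0.064500 → 6.45%.

6.45%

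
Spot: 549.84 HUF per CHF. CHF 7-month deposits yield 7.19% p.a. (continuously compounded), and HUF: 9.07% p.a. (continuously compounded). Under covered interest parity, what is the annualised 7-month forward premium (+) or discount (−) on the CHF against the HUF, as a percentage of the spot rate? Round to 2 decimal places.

T = 7/12 years.
F = S · g_HUF/g_CHF = 549.84 × 1.054333/1.0428336 = 555.90312.
(F − S)/S ÷ T = (555.90312 − 549.84)/549.84/(7/12) = 0.018904 → 1.89%.

+1.89%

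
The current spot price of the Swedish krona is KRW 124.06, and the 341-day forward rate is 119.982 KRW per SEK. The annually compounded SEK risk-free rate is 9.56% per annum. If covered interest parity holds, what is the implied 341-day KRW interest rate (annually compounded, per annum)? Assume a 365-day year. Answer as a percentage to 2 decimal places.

T = 341/365 years.
By CIP, F/S equals the KRW-to-SEK growth ratio: 119.982/124.06 = 0.9671288.
SEK growth factor: (1 + 0.0956)^(341/365) = 1.0890423.
So the KRW growth factor = 1.0532442.
Annualise: 1.0532442^(365/341) − 1 = 0.057097 = 5.71%.

5.71%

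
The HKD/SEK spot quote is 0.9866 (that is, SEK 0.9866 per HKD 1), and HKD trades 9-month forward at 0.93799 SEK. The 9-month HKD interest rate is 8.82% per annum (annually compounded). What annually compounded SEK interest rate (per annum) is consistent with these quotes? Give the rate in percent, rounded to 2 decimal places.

1.73%

T = 9/12 years.
F/S = 0.93799/0.9866 = 0.9507298 = (growth of SEK) / (growth of HKD).
The HKD side grows by (1 + 0.0882)^(9/12) = 1.0654462.
Hence g_SEK = 1.0129515.
Annualise: 1.0129515^(12/9) − 1 = 0.017306 = 1.73%.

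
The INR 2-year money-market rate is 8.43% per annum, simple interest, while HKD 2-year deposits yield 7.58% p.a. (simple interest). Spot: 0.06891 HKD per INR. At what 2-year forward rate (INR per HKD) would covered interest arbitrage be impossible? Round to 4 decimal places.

T = 2 years.
Growth of 1 HKD over T: 1 + 0.0758×2 = 1.151600.
INR accumulates by 1 + 0.0843×2 = 1.168600.
Forward (HKD per INR) = 0.06891 × 1.151600 / 1.168600 = 0.067907544.
Invert for INR per HKD: 1 / 0.067907544 = 14.7259.

14.7259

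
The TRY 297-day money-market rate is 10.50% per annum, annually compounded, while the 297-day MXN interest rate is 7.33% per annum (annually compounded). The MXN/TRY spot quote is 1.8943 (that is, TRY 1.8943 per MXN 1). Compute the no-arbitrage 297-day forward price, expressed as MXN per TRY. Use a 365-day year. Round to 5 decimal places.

0.51554

T = 297/365 years.
TRY accumulates by (1 + 0.1050)^(297/365) = 1.0846355.
MXN growth factor: (1 + 0.0733)^(297/365) = 1.0592482.
Forward (TRY per MXN) = 1.8943 × 1.0846355 / 1.0592482 = 1.939701.
Quoted the other way: 1/1.939701 = 0.51554 MXN per TRY.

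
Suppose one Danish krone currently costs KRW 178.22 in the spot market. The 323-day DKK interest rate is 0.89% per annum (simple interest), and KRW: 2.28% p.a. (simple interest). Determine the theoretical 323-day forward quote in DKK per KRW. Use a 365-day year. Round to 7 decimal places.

T = 323/365 years.
KRW growth factor: 1 + 0.0228×323/365 = 1.0201764.
DKK growth factor: 1 + 0.0089×323/365 = 1.0078759.
So F = 178.22 × 1.0201764 / 1.0078759 = 180.3951 (KRW/DKK).
Quoted the other way: 1/180.3951 = 0.0055434 DKK per KRW.

0.0055434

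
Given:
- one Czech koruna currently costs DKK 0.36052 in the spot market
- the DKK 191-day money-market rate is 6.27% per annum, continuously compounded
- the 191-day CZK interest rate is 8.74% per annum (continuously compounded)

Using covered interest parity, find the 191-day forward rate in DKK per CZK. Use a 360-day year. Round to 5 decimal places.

T = 191/360 years.
Growth of 1 DKK over T: e^(0.0627×191/360) = 1.0338253.
CZK accumulates by e^(0.0874×191/360) = 1.0474625.
So F = 0.36052 × 1.0338253 / 1.0474625 = 0.3558263 (DKK/CZK).

0.35583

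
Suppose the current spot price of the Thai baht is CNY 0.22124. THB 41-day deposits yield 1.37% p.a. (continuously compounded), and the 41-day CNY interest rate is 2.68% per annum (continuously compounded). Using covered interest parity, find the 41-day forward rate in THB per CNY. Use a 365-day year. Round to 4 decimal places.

T = 41/365 years.
Growth of 1 CNY over T: e^(0.0268×41/365) = 1.0030149.
Growth of 1 THB over T: e^(0.0137×41/365) = 1.0015401.
CIP: F = S · (grow CNY)/(grow THB) = 0.22124 × 1.0030149/1.0015401 = 0.2215658 CNY per THB.
Quoted the other way: 1/0.2215658 = 4.5133 THB per CNY.

4.5133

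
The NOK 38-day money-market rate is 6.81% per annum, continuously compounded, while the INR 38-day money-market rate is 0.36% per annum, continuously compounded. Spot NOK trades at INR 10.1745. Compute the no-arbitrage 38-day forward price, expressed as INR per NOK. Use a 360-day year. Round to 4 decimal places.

T = 38/360 years.
Growth of 1 INR over T: e^(0.0036×38/360) = 1.00038007.
NOK growth factor: e^(0.0681×38/360) = 1.00721423.
So F = 10.1745 × 1.00038007 / 1.00721423 = 10.105464 (INR/NOK).

10.1055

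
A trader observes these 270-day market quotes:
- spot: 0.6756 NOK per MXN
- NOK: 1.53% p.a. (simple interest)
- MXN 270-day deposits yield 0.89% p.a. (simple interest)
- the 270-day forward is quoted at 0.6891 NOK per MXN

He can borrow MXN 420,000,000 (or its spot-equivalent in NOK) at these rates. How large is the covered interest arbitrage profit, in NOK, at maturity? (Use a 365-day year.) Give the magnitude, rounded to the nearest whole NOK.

T = 270/365 years.
Keep in MXN, deliver into the forward: 420,000,000·1.00658356164·0.6891 = NOK 291,327,427.58.
Swap to NOK now, deposit: 420,000,000·0.6756·1.01131780822 = NOK 286,963,450.72.
The quoted forward overvalues MXN, so borrow NOK, buy MXN at spot, deposit the MXN at 0.89%, and sell the proceeds forward at 0.6891.
Profit = 291,327,427.58 − 286,963,450.72 = NOK 4,363,977.

NOK 4,363,977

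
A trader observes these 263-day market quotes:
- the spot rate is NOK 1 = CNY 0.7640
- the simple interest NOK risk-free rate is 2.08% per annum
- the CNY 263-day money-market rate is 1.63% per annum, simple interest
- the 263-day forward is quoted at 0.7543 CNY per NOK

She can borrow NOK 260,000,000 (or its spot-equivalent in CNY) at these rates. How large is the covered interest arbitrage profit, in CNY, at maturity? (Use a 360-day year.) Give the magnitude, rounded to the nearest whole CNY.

CNY 1,907,294

T = 263/360 years.
Invest the NOK and cover forward: 260,000,000 × 1.01519555556 × 0.7543 = CNY 199,098,121.97.
Convert at spot and invest in CNY: 260,000,000 × 0.7640 × 1.01190805556 = CNY 201,005,416.16.
The quoted forward undervalues NOK, so borrow NOK, convert to CNY at spot, deposit the CNY at 1.63%, and buy NOK forward at 0.7543 to cover the loan.
Arbitrage profit = |199,098,121.97 − 201,005,416.16| = CNY 1,907,294.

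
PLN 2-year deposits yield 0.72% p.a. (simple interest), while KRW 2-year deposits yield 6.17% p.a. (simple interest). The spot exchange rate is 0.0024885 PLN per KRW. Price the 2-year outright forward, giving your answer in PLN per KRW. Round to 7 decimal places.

0.0022470

T = 2 years.
PLN growth factor: 1 + 0.0072×2 = 1.014400.
KRW accumulates by 1 + 0.0617×2 = 1.123400.
So F = 0.0024885 × 1.014400 / 1.123400 = 0.002247049 (PLN/KRW).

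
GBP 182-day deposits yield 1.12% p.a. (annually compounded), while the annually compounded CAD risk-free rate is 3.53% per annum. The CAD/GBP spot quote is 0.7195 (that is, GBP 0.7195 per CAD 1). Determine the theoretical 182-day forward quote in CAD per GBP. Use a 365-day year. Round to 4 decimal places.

T = 182/365 years.
GBP accumulates by (1 + 0.0112)^(182/365) = 1.0055691.
CAD growth factor: (1 + 0.0353)^(182/365) = 1.0174486.
So F = 0.7195 × 1.0055691 / 1.0174486 = 0.7110993 (GBP/CAD).
Invert for CAD per GBP: 1 / 0.7110993 = 1.4063.

1.4063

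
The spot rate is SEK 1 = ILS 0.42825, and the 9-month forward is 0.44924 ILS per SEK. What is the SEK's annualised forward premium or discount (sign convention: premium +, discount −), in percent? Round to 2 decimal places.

+6.54%

T = 9/12 years.
Period premium: (0.44924 − 0.42825)/0.42825 = 0.0490134.
×(1/T) gives 6.54% p.a.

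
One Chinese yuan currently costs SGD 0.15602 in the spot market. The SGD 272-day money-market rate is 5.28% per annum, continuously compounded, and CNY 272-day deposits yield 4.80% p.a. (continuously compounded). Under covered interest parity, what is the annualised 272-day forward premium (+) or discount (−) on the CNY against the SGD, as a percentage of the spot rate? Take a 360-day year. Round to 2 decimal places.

T = 272/360 years.
CIP forward (SGD per CNY) = 0.15602 × 1.0406998/1.0369323 = 0.15658687.
Annualised premium = (F − S)/S × (1/T) = (0.15658687 − 0.15602)/0.15602 ÷ (272/360) = 0.48%.

+0.48%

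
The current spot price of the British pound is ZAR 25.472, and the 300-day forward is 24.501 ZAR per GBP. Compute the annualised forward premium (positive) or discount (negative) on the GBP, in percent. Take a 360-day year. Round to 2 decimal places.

-4.57%

T = 300/360 years.
(F − S)/S = (24.501 − 25.472)/25.472 = -0.0381203.
Per annum: -0.0381203 / (300/360) = -0.045744 = -4.57%.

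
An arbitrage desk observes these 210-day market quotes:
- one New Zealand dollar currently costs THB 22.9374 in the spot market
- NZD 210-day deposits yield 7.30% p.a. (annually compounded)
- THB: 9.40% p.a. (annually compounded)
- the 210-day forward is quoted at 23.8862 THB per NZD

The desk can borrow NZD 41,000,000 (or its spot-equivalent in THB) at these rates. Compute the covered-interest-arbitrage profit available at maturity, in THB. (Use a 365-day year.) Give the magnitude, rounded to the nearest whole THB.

THB 29,527,996

T = 210/365 years.
Keep in NZD, deliver into the forward: 41,000,000·1.04137061675·23.8862 = THB 1,019,849,859.86.
Swap to THB now, deposit: 41,000,000·22.9374·1.05304837489 = THB 990,321,863.56.
The quoted forward overvalues NZD, so borrow THB, buy NZD at spot, deposit the NZD at 7.30%, and sell the proceeds forward at 23.8862.
Profit = 1,019,849,859.86 − 990,321,863.56 = THB 29,527,996.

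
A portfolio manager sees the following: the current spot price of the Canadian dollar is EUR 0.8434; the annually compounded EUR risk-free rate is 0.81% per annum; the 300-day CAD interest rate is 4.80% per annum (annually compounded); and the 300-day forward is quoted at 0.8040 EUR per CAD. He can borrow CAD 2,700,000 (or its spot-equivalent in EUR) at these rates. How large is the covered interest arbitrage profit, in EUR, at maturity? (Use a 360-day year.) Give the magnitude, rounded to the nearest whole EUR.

T = 300/360 years.
Invest the CAD and cover forward: 2,700,000 × 1.039842911 × 0.8040 = EUR 2,257,290.99.
Convert at spot and invest in EUR: 2,700,000 × 0.8434 × 1.006745458 = EUR 2,292,540.62.
The quoted forward undervalues CAD, so borrow CAD, convert to EUR at spot, deposit the EUR at 0.81%, and buy CAD forward at 0.8040 to cover the loan.
Arbitrage profit = |2,257,290.99 − 2,292,540.62| = EUR 35,250.

EUR 35,250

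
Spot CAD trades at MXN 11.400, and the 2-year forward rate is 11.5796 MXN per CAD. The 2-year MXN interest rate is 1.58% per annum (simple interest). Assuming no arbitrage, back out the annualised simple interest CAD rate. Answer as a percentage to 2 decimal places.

0.78%

T = 2 years.
By CIP, F/S equals the MXN-to-CAD growth ratio: 11.5796/11.4 = 1.0157544.
The MXN side grows by 1 + 0.0158×2 = 1.031600.
So the CAD growth factor = 1.0155998.
r = (1.0155998 − 1)/2 = 0.007800 → 0.78%.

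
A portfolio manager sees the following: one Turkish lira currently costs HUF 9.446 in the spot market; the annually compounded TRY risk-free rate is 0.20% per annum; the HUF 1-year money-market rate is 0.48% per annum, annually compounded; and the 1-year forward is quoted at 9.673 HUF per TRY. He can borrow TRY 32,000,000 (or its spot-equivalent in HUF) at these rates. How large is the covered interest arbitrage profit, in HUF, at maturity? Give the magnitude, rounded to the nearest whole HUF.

HUF 6,432,166

T = 1 year.
Route A — deposit TRY, sell forward: 32,000,000 × 1.002000 × 9.673 = HUF 310,155,072.00.
Route B — convert at spot, deposit HUF: 32,000,000 × 9.446 × 1.004800 = HUF 303,722,905.60.
The quoted forward overvalues TRY, so borrow HUF, buy TRY at spot, deposit the TRY at 0.20%, and sell the proceeds forward at 9.673.
Arbitrage profit = |310,155,072.00 − 303,722,905.60| = HUF 6,432,166.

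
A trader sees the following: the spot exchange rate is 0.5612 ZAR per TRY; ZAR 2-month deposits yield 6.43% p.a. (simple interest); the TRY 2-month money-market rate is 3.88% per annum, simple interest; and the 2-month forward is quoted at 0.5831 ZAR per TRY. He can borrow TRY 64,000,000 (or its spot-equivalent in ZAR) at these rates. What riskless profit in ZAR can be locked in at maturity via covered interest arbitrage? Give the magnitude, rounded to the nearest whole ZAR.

T = 2/12 years.
Route A — deposit TRY, sell forward: 64,000,000 × 1.0064666667 × 0.5831 = ZAR 37,559,725.65.
Route B — convert at spot, deposit ZAR: 64,000,000 × 0.5612 × 1.0107166667 = ZAR 36,301,708.37.
The quoted forward overvalues TRY, so borrow ZAR, buy TRY at spot, deposit the TRY at 3.88%, and sell the proceeds forward at 0.5831.
Profit = 37,559,725.65 − 36,301,708.37 = ZAR 1,258,017.

ZAR 1,258,017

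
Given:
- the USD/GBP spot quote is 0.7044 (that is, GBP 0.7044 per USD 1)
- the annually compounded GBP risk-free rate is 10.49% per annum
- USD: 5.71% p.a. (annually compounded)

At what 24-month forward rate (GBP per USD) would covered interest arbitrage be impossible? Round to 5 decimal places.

T = 2 years.
Growth of 1 GBP over T: (1 + 0.1049)^2 = 1.220804.
USD accumulates by (1 + 0.0571)^2 = 1.1174604.
Forward (GBP per USD) = 0.7044 × 1.220804 / 1.1174604 = 0.7695435.

0.76954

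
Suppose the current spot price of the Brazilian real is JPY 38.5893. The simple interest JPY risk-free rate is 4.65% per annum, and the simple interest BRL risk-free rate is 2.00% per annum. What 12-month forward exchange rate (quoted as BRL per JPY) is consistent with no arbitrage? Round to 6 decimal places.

T = 1 year.
JPY accumulates by 1 + 0.0465×1 = 1.046500.
Growth of 1 BRL over T: 1 + 0.0200×1 = 1.020000.
Forward (JPY per BRL) = 38.5893 × 1.046500 / 1.020000 = 39.59187.
Invert for BRL per JPY: 1 / 39.59187 = 0.025258.

0.025258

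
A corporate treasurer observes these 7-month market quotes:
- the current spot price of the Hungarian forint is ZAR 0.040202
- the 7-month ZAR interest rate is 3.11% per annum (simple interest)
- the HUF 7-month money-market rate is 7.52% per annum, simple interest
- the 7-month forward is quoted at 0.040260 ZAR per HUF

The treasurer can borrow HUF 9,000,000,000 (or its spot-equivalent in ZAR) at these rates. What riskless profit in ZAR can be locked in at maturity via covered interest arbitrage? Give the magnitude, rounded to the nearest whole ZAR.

ZAR 9,852,666

T = 7/12 years.
Route A — deposit HUF, sell forward: 9,000,000,000 × 1.04386666667 × 0.040260 = ZAR 378,234,648.00.
Route B — convert at spot, deposit ZAR: 9,000,000,000 × 0.040202 × 1.01814166667 = ZAR 368,381,981.55.
The quoted forward overvalues HUF, so borrow ZAR, buy HUF at spot, deposit the HUF at 7.52%, and sell the proceeds forward at 0.040260.
Profit = 378,234,648.00 − 368,381,981.55 = ZAR 9,852,666.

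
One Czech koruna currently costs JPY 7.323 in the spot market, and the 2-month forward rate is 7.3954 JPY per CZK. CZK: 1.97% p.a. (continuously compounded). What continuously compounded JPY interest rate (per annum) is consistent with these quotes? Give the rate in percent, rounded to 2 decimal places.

T = 2/12 years.
F/S = 7.3954/7.323 = 1.0098867 = (growth of JPY) / (growth of CZK).
CZK growth factor: e^(0.0197×2/12) = 1.0032887.
So the JPY growth factor = 1.0132079.
r = ln(1.0132079)/(2/12) = 0.078729 → 7.87%.

7.87%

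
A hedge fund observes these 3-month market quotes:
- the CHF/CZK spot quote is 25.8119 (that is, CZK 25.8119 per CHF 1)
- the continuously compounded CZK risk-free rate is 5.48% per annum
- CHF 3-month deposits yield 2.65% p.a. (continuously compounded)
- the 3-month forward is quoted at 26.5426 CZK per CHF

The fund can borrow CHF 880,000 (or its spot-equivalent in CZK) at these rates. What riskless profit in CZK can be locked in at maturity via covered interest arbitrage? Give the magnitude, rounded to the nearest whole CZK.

CZK 484,943

T = 3/12 years.
Keep in CHF, deliver into the forward: 880,000·1.0066469939·26.5426 = CZK 23,512,745.08.
Swap to CZK now, deposit: 880,000·25.8119·1.013794275 = CZK 23,027,801.67.
The quoted forward overvalues CHF, so borrow CZK, buy CHF at spot, deposit the CHF at 2.65%, and sell the proceeds forward at 26.5426.
Profit = 23,512,745.08 − 23,027,801.67 = CZK 484,943.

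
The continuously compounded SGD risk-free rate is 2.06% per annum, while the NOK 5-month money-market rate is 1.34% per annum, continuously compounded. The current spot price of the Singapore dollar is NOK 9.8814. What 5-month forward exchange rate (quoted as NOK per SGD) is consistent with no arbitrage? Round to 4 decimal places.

9.8518

T = 5/12 years.
NOK growth factor: e^(0.0134×5/12) = 1.0055989.
SGD growth factor: e^(0.0206×5/12) = 1.0086203.
Forward (NOK per SGD) = 9.8814 × 1.0055989 / 1.0086203 = 9.851800.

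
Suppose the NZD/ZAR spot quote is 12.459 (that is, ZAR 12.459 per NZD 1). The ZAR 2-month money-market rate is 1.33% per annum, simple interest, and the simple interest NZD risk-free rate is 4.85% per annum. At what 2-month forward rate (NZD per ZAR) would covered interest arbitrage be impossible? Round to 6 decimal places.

0.080733

T = 2/12 years.
ZAR accumulates by 1 + 0.0133×2/12 = 1.0022167.
Growth of 1 NZD over T: 1 + 0.0485×2/12 = 1.0080833.
CIP: F = S · (grow ZAR)/(grow NZD) = 12.459 × 1.0022167/1.0080833 = 12.38649 ZAR per NZD.
Invert for NZD per ZAR: 1 / 12.38649 = 0.080733.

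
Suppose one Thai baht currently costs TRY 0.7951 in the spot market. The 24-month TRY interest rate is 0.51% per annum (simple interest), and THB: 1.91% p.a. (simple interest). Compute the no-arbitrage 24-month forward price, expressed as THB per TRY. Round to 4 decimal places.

T = 2 years.
TRY growth factor: 1 + 0.0051×2 = 1.010200.
THB growth factor: 1 + 0.0191×2 = 1.038200.
CIP: F = S · (grow TRY)/(grow THB) = 0.7951 × 1.010200/1.038200 = 0.7736563 TRY per THB.
Quoted the other way: 1/0.7736563 = 1.2926 THB per TRY.

1.2926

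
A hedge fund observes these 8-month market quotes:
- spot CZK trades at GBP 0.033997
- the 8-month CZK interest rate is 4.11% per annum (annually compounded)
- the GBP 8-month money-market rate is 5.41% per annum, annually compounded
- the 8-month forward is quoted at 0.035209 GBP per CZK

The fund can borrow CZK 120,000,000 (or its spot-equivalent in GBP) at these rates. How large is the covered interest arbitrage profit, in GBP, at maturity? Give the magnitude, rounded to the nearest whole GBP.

T = 8/12 years.
Invest the CZK and cover forward: 120,000,000 × 1.027215658 × 0.035209 = GBP 4,340,068.33.
Convert at spot and invest in GBP: 120,000,000 × 0.033997 × 1.035749047 = GBP 4,225,483.24.
The quoted forward overvalues CZK, so borrow GBP, buy CZK at spot, deposit the CZK at 4.11%, and sell the proceeds forward at 0.035209.
The gap between the two covered legs is GBP 114,585.

GBP 114,585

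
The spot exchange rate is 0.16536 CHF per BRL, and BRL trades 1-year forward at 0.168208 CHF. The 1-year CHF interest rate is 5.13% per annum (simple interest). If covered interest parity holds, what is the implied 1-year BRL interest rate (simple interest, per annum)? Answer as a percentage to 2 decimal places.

3.35%

T = 1 year.
CIP gives F = S · g_CHF/g_BRL, so g_CHF/g_BRL = 0.168208/0.16536 = 1.0172230.
CHF growth factor: 1 + 0.0513×1 = 1.051300.
That pins the BRL growth at 1.033500.
r = (1.033500 − 1)/1 = 0.033500 → 3.35%.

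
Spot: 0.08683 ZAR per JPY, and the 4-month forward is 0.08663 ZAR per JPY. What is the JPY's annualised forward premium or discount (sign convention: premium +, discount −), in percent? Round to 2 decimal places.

T = 4/12 years.
Period premium: (0.08663 − 0.08683)/0.08683 = -0.0023034.
Annualise by dividing by T: -0.0023034 / (4/12) = -0.006910 → -0.69%.

-0.69%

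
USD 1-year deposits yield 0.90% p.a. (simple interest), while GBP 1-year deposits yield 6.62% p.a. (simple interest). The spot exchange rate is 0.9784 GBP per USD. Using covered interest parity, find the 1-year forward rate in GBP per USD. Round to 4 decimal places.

T = 1 year.
GBP growth factor: 1 + 0.0662×1 = 1.066200.
USD growth factor: 1 + 0.0090×1 = 1.009000.
Forward (GBP per USD) = 0.9784 × 1.066200 / 1.009000 = 1.033865.

1.0339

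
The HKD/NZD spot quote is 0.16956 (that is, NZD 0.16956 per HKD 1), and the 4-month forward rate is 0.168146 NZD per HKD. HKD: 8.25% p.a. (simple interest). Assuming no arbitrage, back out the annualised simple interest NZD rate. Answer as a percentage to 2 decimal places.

T = 4/12 years.
By CIP, F/S equals the NZD-to-HKD growth ratio: 0.168146/0.16956 = 0.9916608.
The HKD side grows by 1 + 0.0825×4/12 = 1.027500.
That pins the NZD growth at 1.0189315.
r = (1.0189315 − 1)/(4/12) = 0.056795 → 5.68%.

5.68%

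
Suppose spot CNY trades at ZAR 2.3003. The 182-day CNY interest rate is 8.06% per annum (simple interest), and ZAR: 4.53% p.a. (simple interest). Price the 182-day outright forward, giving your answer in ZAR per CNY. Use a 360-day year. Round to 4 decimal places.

2.2609

T = 182/360 years.
ZAR growth factor: 1 + 0.0453×182/360 = 1.0229017.
Growth of 1 CNY over T: 1 + 0.0806×182/360 = 1.0407478.
CIP: F = S · (grow ZAR)/(grow CNY) = 2.3003 × 1.0229017/1.0407478 = 2.260856 ZAR per CNY.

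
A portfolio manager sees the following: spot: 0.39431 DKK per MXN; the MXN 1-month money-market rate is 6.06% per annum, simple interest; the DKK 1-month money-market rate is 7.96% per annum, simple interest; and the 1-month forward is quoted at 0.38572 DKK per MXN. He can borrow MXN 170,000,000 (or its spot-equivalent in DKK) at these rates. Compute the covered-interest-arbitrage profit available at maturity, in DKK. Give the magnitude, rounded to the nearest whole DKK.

T = 1/12 years.
Keep in MXN, deliver into the forward: 170,000,000·1.005050·0.38572 = DKK 65,903,540.62.
Swap to DKK now, deposit: 170,000,000·0.39431·1.0066333333 = DKK 67,477,350.24.
The quoted forward undervalues MXN, so borrow MXN, convert to DKK at spot, deposit the DKK at 7.96%, and buy MXN forward at 0.38572 to cover the loan.
Profit = 67,477,350.24 − 65,903,540.62 = DKK 1,573,810.

DKK 1,573,810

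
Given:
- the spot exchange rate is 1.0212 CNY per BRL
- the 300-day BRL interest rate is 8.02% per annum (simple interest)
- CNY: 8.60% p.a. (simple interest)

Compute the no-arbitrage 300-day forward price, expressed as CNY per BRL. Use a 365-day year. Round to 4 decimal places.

T = 300/365 years.
CNY accumulates by 1 + 0.0860×300/365 = 1.0706849.
BRL growth factor: 1 + 0.0802×300/365 = 1.0659178.
CIP: F = S · (grow CNY)/(grow BRL) = 1.0212 × 1.0706849/1.0659178 = 1.025767 CNY per BRL.

1.0258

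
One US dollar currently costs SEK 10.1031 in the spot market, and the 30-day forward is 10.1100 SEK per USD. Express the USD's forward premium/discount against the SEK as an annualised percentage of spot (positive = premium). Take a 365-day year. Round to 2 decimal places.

+0.83%

T = 30/365 years.
(F − S)/S = (10.1100 − 10.1031)/10.1031 = 0.0006830.
Annualise by dividing by T: 0.0006830 / (30/365) = 0.008310 → 0.83%.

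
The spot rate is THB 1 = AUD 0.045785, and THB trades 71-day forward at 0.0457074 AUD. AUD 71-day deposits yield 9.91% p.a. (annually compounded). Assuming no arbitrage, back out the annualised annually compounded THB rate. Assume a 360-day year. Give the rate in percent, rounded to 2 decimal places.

10.86%

T = 71/360 years.
CIP gives F = S · g_AUD/g_THB, so g_AUD/g_THB = 0.0457074/0.045785 = 0.9983051.
AUD growth factor: (1 + 0.0991)^(71/360) = 1.0188106.
So the THB growth factor = 1.0205403.
Annualise: 1.0205403^(360/71) − 1 = 0.108594 = 10.86%.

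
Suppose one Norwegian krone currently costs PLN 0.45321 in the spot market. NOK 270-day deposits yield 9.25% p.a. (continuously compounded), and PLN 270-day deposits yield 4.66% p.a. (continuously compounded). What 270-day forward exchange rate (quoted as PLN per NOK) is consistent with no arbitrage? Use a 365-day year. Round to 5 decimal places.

T = 270/365 years.
PLN growth factor: e^(0.0466×270/365) = 1.0350723.
NOK growth factor: e^(0.0925×270/365) = 1.0708199.
So F = 0.45321 × 1.0350723 / 1.0708199 = 0.4380803 (PLN/NOK).

0.43808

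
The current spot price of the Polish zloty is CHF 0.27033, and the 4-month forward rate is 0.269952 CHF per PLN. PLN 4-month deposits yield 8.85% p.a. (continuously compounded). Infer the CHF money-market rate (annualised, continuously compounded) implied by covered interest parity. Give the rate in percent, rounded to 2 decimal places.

T = 4/12 years.
CIP gives F = S · g_CHF/g_PLN, so g_CHF/g_PLN = 0.269952/0.27033 = 0.9986017.
The PLN side grows by e^(0.0885×4/12) = 1.0299394.
Hence g_CHF = 1.0284992.
Take logs: ln 1.0284992 / (4/12) = 0.084302, so 8.43%.

8.43%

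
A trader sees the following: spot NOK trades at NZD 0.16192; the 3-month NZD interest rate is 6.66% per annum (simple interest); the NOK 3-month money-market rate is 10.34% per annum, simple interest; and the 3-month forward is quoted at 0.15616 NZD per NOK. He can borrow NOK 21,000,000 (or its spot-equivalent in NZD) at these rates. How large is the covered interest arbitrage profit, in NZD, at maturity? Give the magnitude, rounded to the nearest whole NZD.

NZD 92,804

T = 3/12 years.
Route A — deposit NOK, sell forward: 21,000,000 × 1.025850 × 0.15616 = NZD 3,364,131.46.
Route B — convert at spot, deposit NZD: 21,000,000 × 0.16192 × 1.016650 = NZD 3,456,935.33.
The quoted forward undervalues NOK, so borrow NOK, convert to NZD at spot, deposit the NZD at 6.66%, and buy NOK forward at 0.15616 to cover the loan.
Arbitrage profit = |3,364,131.46 − 3,456,935.33| = NZD 92,804.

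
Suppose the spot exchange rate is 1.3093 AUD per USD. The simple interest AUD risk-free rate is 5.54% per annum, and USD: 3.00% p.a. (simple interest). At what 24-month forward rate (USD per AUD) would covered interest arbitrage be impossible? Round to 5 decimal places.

T = 2 years.
AUD growth factor: 1 + 0.0554×2 = 1.110800.
USD accumulates by 1 + 0.0300×2 = 1.060000.
CIP: F = S · (grow AUD)/(grow USD) = 1.3093 × 1.110800/1.060000 = 1.372048 AUD per USD.
Invert for USD per AUD: 1 / 1.372048 = 0.72884.

0.72884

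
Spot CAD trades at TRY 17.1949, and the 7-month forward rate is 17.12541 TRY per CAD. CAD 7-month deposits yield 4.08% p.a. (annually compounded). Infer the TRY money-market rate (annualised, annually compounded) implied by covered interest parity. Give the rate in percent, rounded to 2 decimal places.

T = 7/12 years.
By CIP, F/S equals the TRY-to-CAD growth ratio: 17.12541/17.1949 = 0.9959587.
CAD growth factor: (1 + 0.0408)^(7/12) = 1.0236015.
So the TRY growth factor = 1.0194648.
r = 1.0194648^(12/7) − 1 = 0.033600 → 3.36%.

3.36%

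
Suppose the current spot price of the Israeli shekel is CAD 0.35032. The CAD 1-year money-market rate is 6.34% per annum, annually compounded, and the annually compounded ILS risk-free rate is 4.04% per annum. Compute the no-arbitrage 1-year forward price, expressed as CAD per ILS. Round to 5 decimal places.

0.35806

T = 1 year.
Growth of 1 CAD over T: (1 + 0.0634)^1 = 1.063400.
ILS growth factor: (1 + 0.0404)^1 = 1.040400.
So F = 0.35032 × 1.063400 / 1.040400 = 0.3580645 (CAD/ILS).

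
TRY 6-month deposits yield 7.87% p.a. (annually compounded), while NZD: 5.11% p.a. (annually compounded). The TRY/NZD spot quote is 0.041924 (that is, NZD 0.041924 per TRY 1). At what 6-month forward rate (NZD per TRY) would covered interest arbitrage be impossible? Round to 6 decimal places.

0.041384

T = 6/12 years.
Growth of 1 NZD over T: (1 + 0.0511)^(6/12) = 1.0252317.
TRY accumulates by (1 + 0.0787)^(6/12) = 1.0386048.
So F = 0.041924 × 1.0252317 / 1.0386048 = 0.04138419 (NZD/TRY).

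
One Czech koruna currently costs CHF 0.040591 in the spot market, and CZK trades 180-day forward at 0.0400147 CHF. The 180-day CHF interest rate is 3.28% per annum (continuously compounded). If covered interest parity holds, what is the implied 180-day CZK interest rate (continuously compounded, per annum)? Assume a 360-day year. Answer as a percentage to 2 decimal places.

6.14%

T = 180/360 years.
By CIP, F/S equals the CHF-to-CZK growth ratio: 0.0400147/0.040591 = 0.9858023.
CHF growth factor: e^(0.0328×180/360) = 1.0165352.
Hence g_CZK = 1.0311755.
r = ln(1.0311755)/(180/360) = 0.061399 → 6.14%.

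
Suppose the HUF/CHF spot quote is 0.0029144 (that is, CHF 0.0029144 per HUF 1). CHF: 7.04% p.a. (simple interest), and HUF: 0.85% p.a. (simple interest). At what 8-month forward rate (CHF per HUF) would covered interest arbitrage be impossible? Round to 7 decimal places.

0.0030340

T = 8/12 years.
CHF accumulates by 1 + 0.0704×8/12 = 1.0469333.
HUF growth factor: 1 + 0.0085×8/12 = 1.0056667.
Forward (CHF per HUF) = 0.0029144 × 1.0469333 / 1.0056667 = 0.003033990.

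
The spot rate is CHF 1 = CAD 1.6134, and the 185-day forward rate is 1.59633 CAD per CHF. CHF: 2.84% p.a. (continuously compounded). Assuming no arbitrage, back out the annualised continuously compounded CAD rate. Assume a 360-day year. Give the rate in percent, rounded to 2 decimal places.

T = 185/360 years.
CIP gives F = S · g_CAD/g_CHF, so g_CAD/g_CHF = 1.59633/1.6134 = 0.9894199.
CHF growth factor: e^(0.0284×185/360) = 1.0147015.
Hence g_CAD = 1.0039659.
Take logs: ln 1.0039659 / (185/360) = 0.007702, so 0.77%.

0.77%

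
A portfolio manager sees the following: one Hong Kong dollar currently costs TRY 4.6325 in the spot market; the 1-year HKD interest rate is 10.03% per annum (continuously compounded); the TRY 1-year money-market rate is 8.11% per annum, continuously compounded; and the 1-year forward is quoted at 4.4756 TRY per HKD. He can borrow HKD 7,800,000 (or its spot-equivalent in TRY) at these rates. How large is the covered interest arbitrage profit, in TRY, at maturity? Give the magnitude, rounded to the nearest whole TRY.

TRY 593,295

T = 1 year.
Keep in HKD, deliver into the forward: 7,800,000·1.1055025191·4.4756 = TRY 38,592,739.18.
Swap to TRY now, deposit: 7,800,000·4.6325·1.0844793391 = TRY 39,186,034.20.
The quoted forward undervalues HKD, so borrow HKD, convert to TRY at spot, deposit the TRY at 8.11%, and buy HKD forward at 4.4756 to cover the loan.
Arbitrage profit = |38,592,739.18 − 39,186,034.20| = TRY 593,295.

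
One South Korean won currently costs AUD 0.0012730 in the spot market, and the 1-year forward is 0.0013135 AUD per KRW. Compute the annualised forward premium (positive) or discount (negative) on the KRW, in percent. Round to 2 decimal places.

+3.18%

T = 1 year.
(F − S)/S = (0.0013135 − 0.001273)/0.001273 = 0.0318146.
Annualise by dividing by T: 0.0318146 / 1 = 0.031815 → 3.18%.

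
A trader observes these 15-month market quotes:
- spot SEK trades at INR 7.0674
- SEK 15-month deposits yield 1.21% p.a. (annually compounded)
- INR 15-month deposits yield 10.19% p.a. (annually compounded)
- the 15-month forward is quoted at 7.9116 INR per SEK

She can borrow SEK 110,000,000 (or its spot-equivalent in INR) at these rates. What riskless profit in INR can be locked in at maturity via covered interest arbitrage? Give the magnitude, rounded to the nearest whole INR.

T = 15/12 years.
Route A — deposit SEK, sell forward: 110,000,000 × 1.01514780772 × 7.9116 = INR 883,458,773.51.
Route B — convert at spot, deposit INR: 110,000,000 × 7.0674 × 1.12895785293 = INR 877,667,640.28.
The quoted forward overvalues SEK, so borrow INR, buy SEK at spot, deposit the SEK at 1.21%, and sell the proceeds forward at 7.9116.
Arbitrage profit = |883,458,773.51 − 877,667,640.28| = INR 5,791,133.

INR 5,791,133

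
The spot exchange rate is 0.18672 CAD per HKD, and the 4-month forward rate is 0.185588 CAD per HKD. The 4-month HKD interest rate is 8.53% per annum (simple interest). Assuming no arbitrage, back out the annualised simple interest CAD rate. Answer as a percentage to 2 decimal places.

6.66%

T = 4/12 years.
CIP gives F = S · g_CAD/g_HKD, so g_CAD/g_HKD = 0.185588/0.18672 = 0.9939374.
The HKD side grows by 1 + 0.0853×4/12 = 1.0284333.
That pins the CAD growth at 1.0221983.
r = (1.0221983 − 1)/(4/12) = 0.066595 → 6.66%.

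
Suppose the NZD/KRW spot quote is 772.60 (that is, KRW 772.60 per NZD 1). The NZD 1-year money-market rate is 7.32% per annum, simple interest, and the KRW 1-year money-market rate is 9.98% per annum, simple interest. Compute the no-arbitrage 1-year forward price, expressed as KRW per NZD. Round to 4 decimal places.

T = 1 year.
KRW accumulates by 1 + 0.0998×1 = 1.099800.
NZD growth factor: 1 + 0.0732×1 = 1.073200.
CIP: F = S · (grow KRW)/(grow NZD) = 772.6 × 1.099800/1.073200 = 791.749422 KRW per NZD.

791.7494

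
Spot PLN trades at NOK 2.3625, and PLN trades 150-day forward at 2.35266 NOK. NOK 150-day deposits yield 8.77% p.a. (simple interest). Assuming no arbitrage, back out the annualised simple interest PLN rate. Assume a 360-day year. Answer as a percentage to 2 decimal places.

9.81%

T = 150/360 years.
CIP gives F = S · g_NOK/g_PLN, so g_NOK/g_PLN = 2.35266/2.3625 = 0.9958349.
The NOK side grows by 1 + 0.0877×150/360 = 1.0365417.
Hence g_PLN = 1.0408771.
(1.0408771 − 1)/T = 0.098105, i.e. 9.81%.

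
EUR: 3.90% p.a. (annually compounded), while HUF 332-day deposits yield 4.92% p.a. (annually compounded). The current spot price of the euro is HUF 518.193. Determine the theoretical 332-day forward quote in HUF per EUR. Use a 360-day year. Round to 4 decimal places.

522.8827

T = 332/360 years.
Growth of 1 HUF over T: (1 + 0.0492)^(332/360) = 1.045288015.
EUR accumulates by (1 + 0.0390)^(332/360) = 1.035912866.
CIP: F = S · (grow HUF)/(grow EUR) = 518.193 × 1.045288015/1.035912866 = 522.882715 HUF per EUR.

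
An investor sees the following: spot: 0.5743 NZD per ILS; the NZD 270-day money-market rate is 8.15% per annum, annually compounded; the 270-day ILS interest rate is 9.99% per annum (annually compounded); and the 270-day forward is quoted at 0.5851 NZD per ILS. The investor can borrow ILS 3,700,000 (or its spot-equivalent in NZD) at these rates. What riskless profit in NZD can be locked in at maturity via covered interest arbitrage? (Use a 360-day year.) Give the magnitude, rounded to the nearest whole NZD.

NZD 71,612

T = 270/360 years.
Keep in ILS, deliver into the forward: 3,700,000·1.074026264·0.5851 = NZD 2,325,127.24.
Swap to NZD now, deposit: 3,700,000·0.5743·1.060522514 = NZD 2,253,514.90.
The quoted forward overvalues ILS, so borrow NZD, buy ILS at spot, deposit the ILS at 9.99%, and sell the proceeds forward at 0.5851.
Profit = 2,325,127.24 − 2,253,514.90 = NZD 71,612.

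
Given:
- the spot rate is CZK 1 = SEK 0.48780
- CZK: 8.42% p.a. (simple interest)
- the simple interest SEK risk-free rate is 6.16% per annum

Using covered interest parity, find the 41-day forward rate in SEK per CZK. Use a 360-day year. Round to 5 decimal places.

0.48656

T = 41/360 years.
Growth of 1 SEK over T: 1 + 0.0616×41/360 = 1.0070156.
CZK accumulates by 1 + 0.0842×41/360 = 1.0095894.
Forward (SEK per CZK) = 0.4878 × 1.0070156 / 1.0095894 = 0.4865564.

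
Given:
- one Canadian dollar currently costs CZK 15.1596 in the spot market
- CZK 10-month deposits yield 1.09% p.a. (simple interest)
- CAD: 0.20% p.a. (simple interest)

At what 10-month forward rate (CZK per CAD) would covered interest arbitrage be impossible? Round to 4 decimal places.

T = 10/12 years.
Growth of 1 CZK over T: 1 + 0.0109×10/12 = 1.00908333.
Growth of 1 CAD over T: 1 + 0.0020×10/12 = 1.00166667.
So F = 15.1596 × 1.00908333 / 1.00166667 = 15.271847 (CZK/CAD).

15.2718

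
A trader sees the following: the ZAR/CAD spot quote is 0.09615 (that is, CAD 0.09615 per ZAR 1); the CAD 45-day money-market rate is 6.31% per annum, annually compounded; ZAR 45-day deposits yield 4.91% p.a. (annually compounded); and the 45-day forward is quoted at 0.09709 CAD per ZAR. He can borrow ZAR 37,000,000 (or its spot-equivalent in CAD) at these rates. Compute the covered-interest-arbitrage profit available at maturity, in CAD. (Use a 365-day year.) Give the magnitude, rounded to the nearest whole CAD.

T = 45/365 years.
Keep in ZAR, deliver into the forward: 37,000,000·1.005927001·0.09709 = CAD 3,613,621.74.
Swap to CAD now, deposit: 37,000,000·0.09615·1.007572397 = CAD 3,584,489.18.
The quoted forward overvalues ZAR, so borrow CAD, buy ZAR at spot, deposit the ZAR at 4.91%, and sell the proceeds forward at 0.09709.
Arbitrage profit = |3,613,621.74 − 3,584,489.18| = CAD 29,133.

CAD 29,133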